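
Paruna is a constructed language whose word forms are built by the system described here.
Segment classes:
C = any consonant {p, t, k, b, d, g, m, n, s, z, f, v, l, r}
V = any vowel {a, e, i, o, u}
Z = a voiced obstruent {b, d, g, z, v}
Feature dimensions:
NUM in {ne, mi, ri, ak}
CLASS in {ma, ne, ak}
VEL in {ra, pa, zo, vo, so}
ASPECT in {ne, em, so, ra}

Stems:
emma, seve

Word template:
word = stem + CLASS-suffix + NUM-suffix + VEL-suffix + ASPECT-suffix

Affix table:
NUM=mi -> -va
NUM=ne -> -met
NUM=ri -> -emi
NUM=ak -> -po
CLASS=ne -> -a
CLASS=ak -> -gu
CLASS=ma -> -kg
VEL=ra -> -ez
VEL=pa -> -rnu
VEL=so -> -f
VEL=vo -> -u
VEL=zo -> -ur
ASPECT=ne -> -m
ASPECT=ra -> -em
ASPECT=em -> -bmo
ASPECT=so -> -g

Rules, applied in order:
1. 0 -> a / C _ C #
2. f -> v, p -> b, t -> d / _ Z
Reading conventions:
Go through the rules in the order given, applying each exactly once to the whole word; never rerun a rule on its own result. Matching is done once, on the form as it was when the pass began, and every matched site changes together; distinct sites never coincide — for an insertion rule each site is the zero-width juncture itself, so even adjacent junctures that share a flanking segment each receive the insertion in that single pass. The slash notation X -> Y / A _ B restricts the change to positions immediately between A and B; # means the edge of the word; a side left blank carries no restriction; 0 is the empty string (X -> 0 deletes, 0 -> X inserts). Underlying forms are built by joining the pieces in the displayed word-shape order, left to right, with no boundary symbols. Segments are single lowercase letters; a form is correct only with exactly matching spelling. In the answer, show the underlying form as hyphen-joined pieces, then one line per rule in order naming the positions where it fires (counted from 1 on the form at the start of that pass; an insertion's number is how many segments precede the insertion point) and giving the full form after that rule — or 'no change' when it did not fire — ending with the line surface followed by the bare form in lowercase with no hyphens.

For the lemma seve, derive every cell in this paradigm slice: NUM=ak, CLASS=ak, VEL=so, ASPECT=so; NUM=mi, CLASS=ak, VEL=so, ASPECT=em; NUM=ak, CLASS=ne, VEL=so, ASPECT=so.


cell NUM=ak, CLASS=ak, VEL=so, ASPECT=so:
underlying: seve-gu-po-f-g
1. 0 -> a / C _ C #: inserts after position(s) 9: sevegupofag
2. f -> v, p -> b, t -> d / _ Z: no change
surface: sevegupofag

cell NUM=mi, CLASS=ak, VEL=so, ASPECT=em:
underlying: seve-gu-va-f-bmo
1. 0 -> a / C _ C #: no change
2. f -> v, p -> b, t -> d / _ Z: fires at position(s) 9: seveguvavbmo
surface: seveguvavbmo

cell NUM=ak, CLASS=ne, VEL=so, ASPECT=so:
underlying: seve-a-po-f-g
1. 0 -> a / C _ C #: inserts after position(s) 8: seveapofag
2. f -> v, p -> b, t -> d / _ Z: no change
surface: seveapofag


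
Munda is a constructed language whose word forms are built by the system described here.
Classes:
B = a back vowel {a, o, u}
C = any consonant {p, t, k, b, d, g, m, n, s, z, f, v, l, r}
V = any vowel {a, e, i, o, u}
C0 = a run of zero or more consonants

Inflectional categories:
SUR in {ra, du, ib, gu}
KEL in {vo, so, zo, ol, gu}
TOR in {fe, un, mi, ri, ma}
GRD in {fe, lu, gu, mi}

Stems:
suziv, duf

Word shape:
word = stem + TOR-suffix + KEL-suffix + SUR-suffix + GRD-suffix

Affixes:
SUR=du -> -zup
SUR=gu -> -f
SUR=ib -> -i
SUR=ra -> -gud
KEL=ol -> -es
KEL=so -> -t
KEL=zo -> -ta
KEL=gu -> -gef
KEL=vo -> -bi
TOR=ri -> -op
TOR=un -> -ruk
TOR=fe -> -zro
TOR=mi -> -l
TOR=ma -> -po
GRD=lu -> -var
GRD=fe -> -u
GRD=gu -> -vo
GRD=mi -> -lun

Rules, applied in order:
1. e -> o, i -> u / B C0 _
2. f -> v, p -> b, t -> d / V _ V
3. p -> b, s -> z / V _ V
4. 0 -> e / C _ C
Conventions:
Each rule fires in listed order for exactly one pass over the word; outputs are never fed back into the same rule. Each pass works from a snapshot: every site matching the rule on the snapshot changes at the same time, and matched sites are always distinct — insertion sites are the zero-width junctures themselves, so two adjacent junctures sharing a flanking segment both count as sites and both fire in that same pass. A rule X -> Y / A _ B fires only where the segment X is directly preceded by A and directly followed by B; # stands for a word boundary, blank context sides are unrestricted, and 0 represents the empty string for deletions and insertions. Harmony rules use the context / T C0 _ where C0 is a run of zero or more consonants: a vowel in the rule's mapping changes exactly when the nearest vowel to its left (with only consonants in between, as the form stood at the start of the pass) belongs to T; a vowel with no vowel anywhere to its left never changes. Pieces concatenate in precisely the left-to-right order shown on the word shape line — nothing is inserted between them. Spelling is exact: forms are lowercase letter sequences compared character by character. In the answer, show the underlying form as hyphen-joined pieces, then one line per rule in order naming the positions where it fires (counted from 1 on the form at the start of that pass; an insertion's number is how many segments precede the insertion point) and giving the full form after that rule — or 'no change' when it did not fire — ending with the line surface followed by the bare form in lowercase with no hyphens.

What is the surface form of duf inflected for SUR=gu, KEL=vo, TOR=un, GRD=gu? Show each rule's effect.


underlying: duf-ruk-bi-f-vo
1. e -> o, i -> u / B C0 _: fires at position(s) 8: dufrukbufvo
2. f -> v, p -> b, t -> d / V _ V: no change
3. p -> b, s -> z / V _ V: no change
4. 0 -> e / C _ C: inserts after position(s) 3, 6, 9: duferukebufevo
surface: duferukebufevo


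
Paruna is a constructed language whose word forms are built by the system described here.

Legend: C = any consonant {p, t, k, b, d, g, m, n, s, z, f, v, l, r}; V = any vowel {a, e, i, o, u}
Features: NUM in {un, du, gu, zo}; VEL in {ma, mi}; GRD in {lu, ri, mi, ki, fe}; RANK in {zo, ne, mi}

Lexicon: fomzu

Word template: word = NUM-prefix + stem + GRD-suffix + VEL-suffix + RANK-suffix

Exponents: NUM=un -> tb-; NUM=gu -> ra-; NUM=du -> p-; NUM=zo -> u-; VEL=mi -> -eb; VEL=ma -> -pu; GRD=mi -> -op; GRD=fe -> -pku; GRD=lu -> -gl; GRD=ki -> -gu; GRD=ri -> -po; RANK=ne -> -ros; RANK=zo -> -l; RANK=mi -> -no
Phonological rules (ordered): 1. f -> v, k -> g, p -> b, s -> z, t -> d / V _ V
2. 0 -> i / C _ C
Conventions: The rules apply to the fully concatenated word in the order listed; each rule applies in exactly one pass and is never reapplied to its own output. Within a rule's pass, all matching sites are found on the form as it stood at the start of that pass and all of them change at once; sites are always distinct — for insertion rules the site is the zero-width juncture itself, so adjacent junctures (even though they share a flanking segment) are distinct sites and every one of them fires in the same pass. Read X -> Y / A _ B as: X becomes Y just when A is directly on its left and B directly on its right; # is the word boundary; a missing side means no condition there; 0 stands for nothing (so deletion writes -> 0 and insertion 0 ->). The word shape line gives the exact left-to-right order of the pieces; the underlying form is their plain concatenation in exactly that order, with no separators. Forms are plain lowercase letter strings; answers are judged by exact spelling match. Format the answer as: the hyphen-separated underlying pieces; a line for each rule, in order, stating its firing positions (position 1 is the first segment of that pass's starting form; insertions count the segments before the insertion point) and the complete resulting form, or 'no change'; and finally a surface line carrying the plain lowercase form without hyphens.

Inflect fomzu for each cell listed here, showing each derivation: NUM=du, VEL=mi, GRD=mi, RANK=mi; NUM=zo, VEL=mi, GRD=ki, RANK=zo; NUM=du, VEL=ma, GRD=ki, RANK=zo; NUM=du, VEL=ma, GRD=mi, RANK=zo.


cell NUM=du, VEL=mi, GRD=mi, RANK=mi:
underlying: p-fomzu-op-eb-no
1. f -> v, k -> g, p -> b, s -> z, t -> d / V _ V: fires at position(s) 8: pfomzuobebno
2. 0 -> i / C _ C: inserts after position(s) 1, 4, 10: pifomizuobebino
surface: pifomizuobebino

cell NUM=zo, VEL=mi, GRD=ki, RANK=zo:
underlying: u-fomzu-gu-eb-l
1. f -> v, k -> g, p -> b, s -> z, t -> d / V _ V: fires at position(s) 2: uvomzuguebl
2. 0 -> i / C _ C: inserts after position(s) 4, 10: uvomizuguebil
surface: uvomizuguebil

cell NUM=du, VEL=ma, GRD=ki, RANK=zo:
underlying: p-fomzu-gu-pu-l
1. f -> v, k -> g, p -> b, s -> z, t -> d / V _ V: fires at position(s) 9: pfomzugubul
2. 0 -> i / C _ C: inserts after position(s) 1, 4: pifomizugubul
surface: pifomizugubul

cell NUM=du, VEL=ma, GRD=mi, RANK=zo:
underlying: p-fomzu-op-pu-l
1. f -> v, k -> g, p -> b, s -> z, t -> d / V _ V: no change
2. 0 -> i / C _ C: inserts after position(s) 1, 4, 8: pifomizuopipul
surface: pifomizuopipul


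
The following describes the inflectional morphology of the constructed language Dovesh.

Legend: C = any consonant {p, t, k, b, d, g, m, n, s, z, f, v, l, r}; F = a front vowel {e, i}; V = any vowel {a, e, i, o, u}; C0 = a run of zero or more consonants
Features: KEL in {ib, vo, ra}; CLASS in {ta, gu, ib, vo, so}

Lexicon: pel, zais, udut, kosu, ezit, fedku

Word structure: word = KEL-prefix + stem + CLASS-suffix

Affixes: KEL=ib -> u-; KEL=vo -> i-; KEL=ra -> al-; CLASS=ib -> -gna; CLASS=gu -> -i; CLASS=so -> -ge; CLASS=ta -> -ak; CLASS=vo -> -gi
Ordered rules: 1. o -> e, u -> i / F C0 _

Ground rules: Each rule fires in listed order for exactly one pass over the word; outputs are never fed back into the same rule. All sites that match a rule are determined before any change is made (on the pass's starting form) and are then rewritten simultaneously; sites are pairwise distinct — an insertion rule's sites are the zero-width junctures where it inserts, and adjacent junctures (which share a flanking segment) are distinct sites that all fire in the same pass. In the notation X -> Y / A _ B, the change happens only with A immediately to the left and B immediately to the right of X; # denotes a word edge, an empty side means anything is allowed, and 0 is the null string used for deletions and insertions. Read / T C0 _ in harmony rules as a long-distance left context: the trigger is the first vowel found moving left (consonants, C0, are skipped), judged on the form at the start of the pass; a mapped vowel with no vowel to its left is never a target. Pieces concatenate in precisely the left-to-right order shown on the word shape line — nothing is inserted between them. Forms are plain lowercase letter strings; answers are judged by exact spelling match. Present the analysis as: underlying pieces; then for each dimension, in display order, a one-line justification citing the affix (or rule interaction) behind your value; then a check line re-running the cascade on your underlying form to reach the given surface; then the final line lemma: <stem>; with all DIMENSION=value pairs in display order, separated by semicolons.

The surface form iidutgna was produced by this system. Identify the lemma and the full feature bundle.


underlying: i-udut-gna
KEL=vo - signalled by the affix i-
CLASS=ib - signalled by the affix -gna
check: iudutgna -> iidutgna
lemma: udut; KEL=vo; CLASS=ib


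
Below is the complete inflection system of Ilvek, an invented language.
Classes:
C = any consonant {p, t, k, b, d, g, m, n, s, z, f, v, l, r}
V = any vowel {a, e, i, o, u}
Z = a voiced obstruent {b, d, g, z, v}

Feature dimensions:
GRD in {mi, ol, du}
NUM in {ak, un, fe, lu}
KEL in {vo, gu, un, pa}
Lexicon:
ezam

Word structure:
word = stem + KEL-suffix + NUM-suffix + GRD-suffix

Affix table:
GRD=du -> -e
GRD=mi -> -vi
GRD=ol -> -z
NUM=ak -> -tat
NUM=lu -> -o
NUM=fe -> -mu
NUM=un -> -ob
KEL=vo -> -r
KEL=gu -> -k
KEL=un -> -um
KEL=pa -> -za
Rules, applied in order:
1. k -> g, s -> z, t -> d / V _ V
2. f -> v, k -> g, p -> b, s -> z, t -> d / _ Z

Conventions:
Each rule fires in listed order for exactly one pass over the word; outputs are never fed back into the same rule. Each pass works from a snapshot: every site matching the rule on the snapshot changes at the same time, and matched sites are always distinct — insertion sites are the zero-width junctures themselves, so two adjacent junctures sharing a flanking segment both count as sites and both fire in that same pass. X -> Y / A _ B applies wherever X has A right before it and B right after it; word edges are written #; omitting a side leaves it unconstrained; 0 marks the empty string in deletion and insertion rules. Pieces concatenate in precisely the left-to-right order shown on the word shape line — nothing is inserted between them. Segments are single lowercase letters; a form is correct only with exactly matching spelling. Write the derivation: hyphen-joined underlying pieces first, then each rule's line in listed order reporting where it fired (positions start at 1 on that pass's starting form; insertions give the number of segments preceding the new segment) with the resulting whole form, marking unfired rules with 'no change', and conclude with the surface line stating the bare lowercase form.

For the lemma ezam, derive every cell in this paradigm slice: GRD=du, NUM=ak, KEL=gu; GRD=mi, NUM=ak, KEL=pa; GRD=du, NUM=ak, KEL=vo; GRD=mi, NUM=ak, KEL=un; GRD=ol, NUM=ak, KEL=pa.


cell GRD=du, NUM=ak, KEL=gu:
underlying: ezam-k-tat-e
1. k -> g, s -> z, t -> d / V _ V: fires at position(s) 8: ezamktade
2. f -> v, k -> g, p -> b, s -> z, t -> d / _ Z: no change
surface: ezamktade

cell GRD=mi, NUM=ak, KEL=pa:
underlying: ezam-za-tat-vi
1. k -> g, s -> z, t -> d / V _ V: fires at position(s) 7: ezamzadatvi
2. f -> v, k -> g, p -> b, s -> z, t -> d / _ Z: fires at position(s) 9: ezamzadadvi
surface: ezamzadadvi

cell GRD=du, NUM=ak, KEL=vo:
underlying: ezam-r-tat-e
1. k -> g, s -> z, t -> d / V _ V: fires at position(s) 8: ezamrtade
2. f -> v, k -> g, p -> b, s -> z, t -> d / _ Z: no change
surface: ezamrtade

cell GRD=mi, NUM=ak, KEL=un:
underlying: ezam-um-tat-vi
1. k -> g, s -> z, t -> d / V _ V: no change
2. f -> v, k -> g, p -> b, s -> z, t -> d / _ Z: fires at position(s) 9: ezamumtadvi
surface: ezamumtadvi

cell GRD=ol, NUM=ak, KEL=pa:
underlying: ezam-za-tat-z
1. k -> g, s -> z, t -> d / V _ V: fires at position(s) 7: ezamzadatz
2. f -> v, k -> g, p -> b, s -> z, t -> d / _ Z: fires at position(s) 9: ezamzadadz
surface: ezamzadadz


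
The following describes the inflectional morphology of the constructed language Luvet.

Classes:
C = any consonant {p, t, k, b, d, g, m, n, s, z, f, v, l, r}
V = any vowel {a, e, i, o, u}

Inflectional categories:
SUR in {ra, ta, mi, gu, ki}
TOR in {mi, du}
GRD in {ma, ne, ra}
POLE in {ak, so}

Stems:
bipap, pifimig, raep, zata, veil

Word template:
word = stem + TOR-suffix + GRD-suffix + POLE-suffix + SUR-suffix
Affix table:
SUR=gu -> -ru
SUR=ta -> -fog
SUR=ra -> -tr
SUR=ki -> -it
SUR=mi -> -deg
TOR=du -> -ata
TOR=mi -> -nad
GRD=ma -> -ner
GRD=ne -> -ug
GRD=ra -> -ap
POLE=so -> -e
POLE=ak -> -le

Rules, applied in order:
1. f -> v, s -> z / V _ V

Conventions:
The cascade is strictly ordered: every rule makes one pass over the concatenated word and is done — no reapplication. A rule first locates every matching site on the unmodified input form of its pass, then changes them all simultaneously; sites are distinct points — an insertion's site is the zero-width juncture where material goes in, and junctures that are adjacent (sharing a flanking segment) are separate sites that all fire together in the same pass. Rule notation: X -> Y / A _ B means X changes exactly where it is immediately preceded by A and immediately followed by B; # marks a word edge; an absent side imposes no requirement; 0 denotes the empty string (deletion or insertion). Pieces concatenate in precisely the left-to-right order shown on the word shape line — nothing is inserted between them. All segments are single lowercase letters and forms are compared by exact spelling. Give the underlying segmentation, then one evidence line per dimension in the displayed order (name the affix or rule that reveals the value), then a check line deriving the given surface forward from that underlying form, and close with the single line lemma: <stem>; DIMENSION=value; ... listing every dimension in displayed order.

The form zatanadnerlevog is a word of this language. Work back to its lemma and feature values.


underlying: zata-nad-ner-le-fog
SUR=ta - signalled by the affix -fog
TOR=mi - signalled by the affix -nad
GRD=ma - signalled by the affix -ner
POLE=ak - signalled by the affix -le
check: zatanadnerlefog -> zatanadnerlevog
lemma: zata; SUR=ta; TOR=mi; GRD=ma; POLE=ak


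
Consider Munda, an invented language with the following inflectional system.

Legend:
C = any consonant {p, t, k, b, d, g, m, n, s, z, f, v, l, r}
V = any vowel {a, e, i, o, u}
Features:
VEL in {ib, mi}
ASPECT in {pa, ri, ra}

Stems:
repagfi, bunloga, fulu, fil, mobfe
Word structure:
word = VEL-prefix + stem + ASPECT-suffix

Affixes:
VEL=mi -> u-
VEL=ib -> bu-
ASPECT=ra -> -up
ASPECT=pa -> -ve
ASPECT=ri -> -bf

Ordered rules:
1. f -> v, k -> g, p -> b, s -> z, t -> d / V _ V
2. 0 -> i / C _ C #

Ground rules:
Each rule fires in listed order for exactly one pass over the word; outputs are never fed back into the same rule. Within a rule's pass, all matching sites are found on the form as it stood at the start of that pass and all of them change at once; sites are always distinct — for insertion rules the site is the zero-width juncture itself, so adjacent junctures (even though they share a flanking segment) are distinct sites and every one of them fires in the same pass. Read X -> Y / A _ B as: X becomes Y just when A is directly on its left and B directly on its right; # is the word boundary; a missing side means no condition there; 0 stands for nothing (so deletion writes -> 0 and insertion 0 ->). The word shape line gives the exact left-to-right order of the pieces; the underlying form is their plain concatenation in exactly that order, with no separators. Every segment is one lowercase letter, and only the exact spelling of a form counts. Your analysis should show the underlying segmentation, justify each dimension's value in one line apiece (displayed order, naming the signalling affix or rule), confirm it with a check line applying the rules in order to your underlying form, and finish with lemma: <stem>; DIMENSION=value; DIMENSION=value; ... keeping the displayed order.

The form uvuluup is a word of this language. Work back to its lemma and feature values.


underlying: u-fulu-up
VEL=mi - signalled by the affix u-
ASPECT=ra - signalled by the affix -up
check: ufuluup -> uvuluup -> uvuluup
lemma: fulu; VEL=mi; ASPECT=ra


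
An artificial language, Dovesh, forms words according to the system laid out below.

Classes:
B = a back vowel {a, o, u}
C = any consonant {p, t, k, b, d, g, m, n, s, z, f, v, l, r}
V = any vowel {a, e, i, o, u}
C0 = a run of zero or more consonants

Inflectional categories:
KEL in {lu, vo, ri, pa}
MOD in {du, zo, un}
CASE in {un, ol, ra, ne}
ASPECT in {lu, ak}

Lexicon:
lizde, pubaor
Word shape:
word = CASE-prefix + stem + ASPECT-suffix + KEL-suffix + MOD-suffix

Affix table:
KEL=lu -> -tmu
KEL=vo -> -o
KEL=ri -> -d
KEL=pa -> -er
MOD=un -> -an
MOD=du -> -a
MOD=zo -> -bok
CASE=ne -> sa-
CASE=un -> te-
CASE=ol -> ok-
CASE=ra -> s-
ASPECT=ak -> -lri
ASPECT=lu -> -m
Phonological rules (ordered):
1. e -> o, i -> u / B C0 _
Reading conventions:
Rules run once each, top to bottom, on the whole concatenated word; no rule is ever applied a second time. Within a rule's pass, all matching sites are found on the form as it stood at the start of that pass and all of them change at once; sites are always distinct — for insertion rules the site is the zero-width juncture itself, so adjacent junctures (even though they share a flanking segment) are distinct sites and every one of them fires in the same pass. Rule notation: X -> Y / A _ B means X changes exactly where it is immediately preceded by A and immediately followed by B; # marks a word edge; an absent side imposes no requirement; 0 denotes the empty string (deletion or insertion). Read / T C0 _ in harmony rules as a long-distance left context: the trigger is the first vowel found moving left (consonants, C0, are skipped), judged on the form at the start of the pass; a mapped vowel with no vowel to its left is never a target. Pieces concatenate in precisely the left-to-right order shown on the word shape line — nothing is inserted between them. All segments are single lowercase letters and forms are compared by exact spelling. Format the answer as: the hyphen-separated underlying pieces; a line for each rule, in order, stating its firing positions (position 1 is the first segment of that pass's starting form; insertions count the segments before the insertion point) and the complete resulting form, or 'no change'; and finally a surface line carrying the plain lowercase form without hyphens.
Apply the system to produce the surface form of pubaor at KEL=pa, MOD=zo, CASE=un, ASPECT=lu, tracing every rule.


underlying: te-pubaor-m-er-bok
1. e -> o, i -> u / B C0 _: fires at position(s) 10: tepubaormorbok
surface: tepubaormorbok


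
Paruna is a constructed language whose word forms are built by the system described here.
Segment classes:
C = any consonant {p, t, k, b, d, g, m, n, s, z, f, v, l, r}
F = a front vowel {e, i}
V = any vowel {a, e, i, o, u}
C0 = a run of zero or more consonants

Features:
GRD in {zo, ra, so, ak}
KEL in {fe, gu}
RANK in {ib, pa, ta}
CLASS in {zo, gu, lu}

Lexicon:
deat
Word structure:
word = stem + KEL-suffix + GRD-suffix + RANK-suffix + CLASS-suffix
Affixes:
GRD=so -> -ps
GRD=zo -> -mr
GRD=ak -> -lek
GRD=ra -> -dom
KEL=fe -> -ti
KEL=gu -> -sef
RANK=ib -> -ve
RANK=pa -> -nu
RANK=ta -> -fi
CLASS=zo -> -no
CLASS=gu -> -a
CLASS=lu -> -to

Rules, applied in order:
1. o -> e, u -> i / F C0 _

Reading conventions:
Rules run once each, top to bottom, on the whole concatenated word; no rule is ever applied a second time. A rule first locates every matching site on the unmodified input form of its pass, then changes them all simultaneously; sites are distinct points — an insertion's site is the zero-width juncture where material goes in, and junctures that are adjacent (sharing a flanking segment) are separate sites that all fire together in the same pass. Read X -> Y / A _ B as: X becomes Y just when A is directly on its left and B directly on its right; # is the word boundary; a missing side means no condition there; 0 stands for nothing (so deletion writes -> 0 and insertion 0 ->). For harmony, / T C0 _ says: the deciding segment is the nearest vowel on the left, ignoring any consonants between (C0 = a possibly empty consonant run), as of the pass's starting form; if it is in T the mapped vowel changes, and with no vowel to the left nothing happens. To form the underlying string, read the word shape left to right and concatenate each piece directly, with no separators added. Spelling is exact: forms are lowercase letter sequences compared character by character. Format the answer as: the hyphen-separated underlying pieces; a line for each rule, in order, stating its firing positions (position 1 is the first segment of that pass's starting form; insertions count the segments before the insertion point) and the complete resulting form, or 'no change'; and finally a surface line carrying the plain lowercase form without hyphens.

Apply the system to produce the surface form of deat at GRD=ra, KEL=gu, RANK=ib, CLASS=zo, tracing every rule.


underlying: deat-sef-dom-ve-no
1. o -> e, u -> i / F C0 _: fires at position(s) 9, 14: deatsefdemvene
surface: deatsefdemvene


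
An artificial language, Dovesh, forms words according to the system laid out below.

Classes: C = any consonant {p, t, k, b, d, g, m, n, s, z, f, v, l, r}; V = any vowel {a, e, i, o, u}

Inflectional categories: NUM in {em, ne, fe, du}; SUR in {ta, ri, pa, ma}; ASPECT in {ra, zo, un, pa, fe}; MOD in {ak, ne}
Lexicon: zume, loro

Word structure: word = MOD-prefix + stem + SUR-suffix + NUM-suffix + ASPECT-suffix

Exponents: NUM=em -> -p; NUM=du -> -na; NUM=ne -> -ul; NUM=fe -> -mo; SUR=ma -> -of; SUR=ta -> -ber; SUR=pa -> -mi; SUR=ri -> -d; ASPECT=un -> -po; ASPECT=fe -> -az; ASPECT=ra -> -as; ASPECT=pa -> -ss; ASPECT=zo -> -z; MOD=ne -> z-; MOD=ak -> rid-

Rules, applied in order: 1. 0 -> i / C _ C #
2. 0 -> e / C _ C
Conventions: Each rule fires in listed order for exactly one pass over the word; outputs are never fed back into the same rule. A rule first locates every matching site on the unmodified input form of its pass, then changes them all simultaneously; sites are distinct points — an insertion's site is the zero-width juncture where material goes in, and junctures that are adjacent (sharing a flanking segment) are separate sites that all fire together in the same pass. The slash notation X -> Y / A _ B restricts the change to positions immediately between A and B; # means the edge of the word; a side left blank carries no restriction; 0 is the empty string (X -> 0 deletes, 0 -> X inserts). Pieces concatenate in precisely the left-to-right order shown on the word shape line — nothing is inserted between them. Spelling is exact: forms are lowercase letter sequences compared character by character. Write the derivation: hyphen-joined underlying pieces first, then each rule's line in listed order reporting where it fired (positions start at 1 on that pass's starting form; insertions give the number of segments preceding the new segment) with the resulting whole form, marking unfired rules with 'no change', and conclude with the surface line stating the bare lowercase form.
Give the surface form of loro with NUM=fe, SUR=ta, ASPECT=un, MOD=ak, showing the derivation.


underlying: rid-loro-ber-mo-po
1. 0 -> i / C _ C #: no change
2. 0 -> e / C _ C: inserts after position(s) 3, 10: rideloroberemopo
surface: rideloroberemopo


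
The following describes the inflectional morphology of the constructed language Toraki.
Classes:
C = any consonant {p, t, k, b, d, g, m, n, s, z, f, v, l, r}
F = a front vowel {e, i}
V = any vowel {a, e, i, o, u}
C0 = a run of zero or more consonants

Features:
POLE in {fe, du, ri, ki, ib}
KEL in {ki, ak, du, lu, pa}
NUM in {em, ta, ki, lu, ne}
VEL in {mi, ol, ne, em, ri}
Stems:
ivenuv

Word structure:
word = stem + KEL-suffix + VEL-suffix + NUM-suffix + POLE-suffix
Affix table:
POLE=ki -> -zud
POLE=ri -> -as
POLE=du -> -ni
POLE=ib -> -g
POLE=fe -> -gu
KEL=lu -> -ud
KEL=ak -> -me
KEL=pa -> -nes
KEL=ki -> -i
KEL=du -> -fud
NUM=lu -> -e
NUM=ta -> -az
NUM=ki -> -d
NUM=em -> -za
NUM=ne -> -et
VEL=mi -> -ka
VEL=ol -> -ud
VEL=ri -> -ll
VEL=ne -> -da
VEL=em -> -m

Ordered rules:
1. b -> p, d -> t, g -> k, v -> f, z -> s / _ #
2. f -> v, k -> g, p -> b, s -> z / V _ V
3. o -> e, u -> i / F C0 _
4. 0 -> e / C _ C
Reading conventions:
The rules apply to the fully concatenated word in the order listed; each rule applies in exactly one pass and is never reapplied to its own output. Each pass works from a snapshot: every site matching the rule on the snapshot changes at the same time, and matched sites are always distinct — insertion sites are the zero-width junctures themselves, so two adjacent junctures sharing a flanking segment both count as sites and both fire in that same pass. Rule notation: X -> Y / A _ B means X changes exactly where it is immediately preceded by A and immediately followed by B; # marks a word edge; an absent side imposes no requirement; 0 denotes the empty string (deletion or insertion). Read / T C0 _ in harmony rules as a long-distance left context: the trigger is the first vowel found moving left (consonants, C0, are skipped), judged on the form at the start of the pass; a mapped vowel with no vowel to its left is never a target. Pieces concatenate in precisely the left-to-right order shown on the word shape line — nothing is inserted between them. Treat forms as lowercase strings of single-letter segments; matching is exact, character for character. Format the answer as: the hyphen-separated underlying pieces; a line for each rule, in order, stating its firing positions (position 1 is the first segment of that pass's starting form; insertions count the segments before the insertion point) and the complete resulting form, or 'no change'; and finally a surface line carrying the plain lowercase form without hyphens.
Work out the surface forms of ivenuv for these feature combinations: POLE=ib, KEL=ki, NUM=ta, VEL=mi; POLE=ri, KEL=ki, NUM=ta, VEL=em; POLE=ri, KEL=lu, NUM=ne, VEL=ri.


cell POLE=ib, KEL=ki, NUM=ta, VEL=mi:
underlying: ivenuv-i-ka-az-g
1. b -> p, d -> t, g -> k, v -> f, z -> s / _ #: fires at position(s) 12: ivenuvikaazk
2. f -> v, k -> g, p -> b, s -> z / V _ V: fires at position(s) 8: ivenuvigaazk
3. o -> e, u -> i / F C0 _: fires at position(s) 5: ivenivigaazk
4. 0 -> e / C _ C: inserts after position(s) 11: ivenivigaazek
surface: ivenivigaazek

cell POLE=ri, KEL=ki, NUM=ta, VEL=em:
underlying: ivenuv-i-m-az-as
1. b -> p, d -> t, g -> k, v -> f, z -> s / _ #: no change
2. f -> v, k -> g, p -> b, s -> z / V _ V: no change
3. o -> e, u -> i / F C0 _: fires at position(s) 5: ivenivimazas
4. 0 -> e / C _ C: no change
surface: ivenivimazas

cell POLE=ri, KEL=lu, NUM=ne, VEL=ri:
underlying: ivenuv-ud-ll-et-as
1. b -> p, d -> t, g -> k, v -> f, z -> s / _ #: no change
2. f -> v, k -> g, p -> b, s -> z / V _ V: no change
3. o -> e, u -> i / F C0 _: fires at position(s) 5: ivenivudlletas
4. 0 -> e / C _ C: inserts after position(s) 8, 9: ivenivudeleletas
surface: ivenivudeleletas


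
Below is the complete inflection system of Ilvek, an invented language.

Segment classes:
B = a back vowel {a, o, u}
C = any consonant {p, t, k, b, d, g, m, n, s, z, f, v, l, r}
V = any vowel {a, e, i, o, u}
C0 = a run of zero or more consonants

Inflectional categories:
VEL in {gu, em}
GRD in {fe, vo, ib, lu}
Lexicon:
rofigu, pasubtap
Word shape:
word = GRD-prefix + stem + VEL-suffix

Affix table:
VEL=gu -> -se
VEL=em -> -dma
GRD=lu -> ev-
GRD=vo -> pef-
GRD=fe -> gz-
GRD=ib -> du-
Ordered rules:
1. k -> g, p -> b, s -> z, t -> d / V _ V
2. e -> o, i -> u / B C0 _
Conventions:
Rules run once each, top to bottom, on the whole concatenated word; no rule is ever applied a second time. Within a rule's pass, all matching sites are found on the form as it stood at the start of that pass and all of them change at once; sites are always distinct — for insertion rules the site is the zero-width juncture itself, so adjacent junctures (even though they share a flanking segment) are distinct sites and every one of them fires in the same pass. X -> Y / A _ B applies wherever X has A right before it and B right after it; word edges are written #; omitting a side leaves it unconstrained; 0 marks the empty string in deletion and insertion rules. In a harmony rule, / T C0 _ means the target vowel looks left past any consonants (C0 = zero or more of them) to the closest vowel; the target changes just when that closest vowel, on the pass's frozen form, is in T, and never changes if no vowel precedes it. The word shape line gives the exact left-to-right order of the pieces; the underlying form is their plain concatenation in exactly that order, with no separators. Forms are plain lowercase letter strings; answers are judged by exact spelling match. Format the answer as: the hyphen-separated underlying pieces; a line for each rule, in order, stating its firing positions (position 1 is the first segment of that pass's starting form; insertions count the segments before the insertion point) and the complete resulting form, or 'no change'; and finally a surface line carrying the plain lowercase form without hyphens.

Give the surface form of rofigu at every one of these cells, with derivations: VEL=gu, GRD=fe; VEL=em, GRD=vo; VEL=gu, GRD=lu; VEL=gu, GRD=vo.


cell VEL=gu, GRD=fe:
underlying: gz-rofigu-se
1. k -> g, p -> b, s -> z, t -> d / V _ V: fires at position(s) 9: gzrofiguze
2. e -> o, i -> u / B C0 _: fires at position(s) 6, 10: gzrofuguzo
surface: gzrofuguzo

cell VEL=em, GRD=vo:
underlying: pef-rofigu-dma
1. k -> g, p -> b, s -> z, t -> d / V _ V: no change
2. e -> o, i -> u / B C0 _: fires at position(s) 7: pefrofugudma
surface: pefrofugudma

cell VEL=gu, GRD=lu:
underlying: ev-rofigu-se
1. k -> g, p -> b, s -> z, t -> d / V _ V: fires at position(s) 9: evrofiguze
2. e -> o, i -> u / B C0 _: fires at position(s) 6, 10: evrofuguzo
surface: evrofuguzo

cell VEL=gu, GRD=vo:
underlying: pef-rofigu-se
1. k -> g, p -> b, s -> z, t -> d / V _ V: fires at position(s) 10: pefrofiguze
2. e -> o, i -> u / B C0 _: fires at position(s) 7, 11: pefrofuguzo
surface: pefrofuguzo


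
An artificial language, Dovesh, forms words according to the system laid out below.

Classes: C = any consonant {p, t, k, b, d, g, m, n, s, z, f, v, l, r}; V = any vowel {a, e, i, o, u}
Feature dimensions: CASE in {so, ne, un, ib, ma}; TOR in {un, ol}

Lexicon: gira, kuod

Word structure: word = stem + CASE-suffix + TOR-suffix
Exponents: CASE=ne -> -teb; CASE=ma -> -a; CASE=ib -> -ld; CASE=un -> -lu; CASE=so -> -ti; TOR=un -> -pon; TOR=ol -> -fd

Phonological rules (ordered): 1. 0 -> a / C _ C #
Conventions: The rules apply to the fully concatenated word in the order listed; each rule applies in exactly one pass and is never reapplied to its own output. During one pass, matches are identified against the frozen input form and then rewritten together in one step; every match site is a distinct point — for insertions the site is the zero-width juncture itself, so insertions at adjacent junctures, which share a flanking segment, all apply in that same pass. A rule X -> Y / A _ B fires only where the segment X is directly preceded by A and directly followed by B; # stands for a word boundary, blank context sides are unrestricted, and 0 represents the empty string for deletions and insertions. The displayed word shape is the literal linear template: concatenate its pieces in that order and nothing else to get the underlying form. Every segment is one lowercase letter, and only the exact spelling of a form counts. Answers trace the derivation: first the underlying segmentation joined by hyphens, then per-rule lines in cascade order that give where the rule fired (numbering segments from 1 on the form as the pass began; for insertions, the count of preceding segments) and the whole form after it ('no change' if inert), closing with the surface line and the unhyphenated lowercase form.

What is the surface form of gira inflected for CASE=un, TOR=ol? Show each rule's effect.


underlying: gira-lu-fd
1. 0 -> a / C _ C #: inserts after position(s) 7: giralufad
surface: giralufad


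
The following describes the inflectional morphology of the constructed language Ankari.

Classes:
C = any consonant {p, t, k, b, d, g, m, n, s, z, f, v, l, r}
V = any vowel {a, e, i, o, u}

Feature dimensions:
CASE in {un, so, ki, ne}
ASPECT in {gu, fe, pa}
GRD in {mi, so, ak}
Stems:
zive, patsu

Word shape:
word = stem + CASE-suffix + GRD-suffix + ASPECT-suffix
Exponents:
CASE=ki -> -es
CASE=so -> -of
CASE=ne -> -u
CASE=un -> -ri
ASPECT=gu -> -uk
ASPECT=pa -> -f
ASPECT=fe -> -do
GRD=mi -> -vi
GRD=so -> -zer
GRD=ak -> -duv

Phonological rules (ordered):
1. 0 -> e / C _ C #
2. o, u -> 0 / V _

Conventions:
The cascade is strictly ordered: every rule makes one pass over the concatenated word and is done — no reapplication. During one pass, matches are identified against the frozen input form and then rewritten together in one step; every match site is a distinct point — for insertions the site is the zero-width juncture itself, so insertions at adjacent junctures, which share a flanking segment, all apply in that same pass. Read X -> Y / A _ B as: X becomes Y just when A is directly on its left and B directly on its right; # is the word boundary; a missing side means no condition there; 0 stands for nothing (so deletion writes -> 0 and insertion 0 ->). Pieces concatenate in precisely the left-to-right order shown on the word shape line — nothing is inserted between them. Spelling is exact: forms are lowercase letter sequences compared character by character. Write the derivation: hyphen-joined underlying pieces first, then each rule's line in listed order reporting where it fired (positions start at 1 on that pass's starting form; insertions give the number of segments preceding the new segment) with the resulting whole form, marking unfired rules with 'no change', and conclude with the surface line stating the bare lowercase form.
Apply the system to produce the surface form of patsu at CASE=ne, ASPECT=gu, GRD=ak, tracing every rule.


underlying: patsu-u-duv-uk
1. 0 -> e / C _ C #: no change
2. o, u -> 0 / V _: fires at position(s) 6: patsuduvuk
surface: patsuduvuk


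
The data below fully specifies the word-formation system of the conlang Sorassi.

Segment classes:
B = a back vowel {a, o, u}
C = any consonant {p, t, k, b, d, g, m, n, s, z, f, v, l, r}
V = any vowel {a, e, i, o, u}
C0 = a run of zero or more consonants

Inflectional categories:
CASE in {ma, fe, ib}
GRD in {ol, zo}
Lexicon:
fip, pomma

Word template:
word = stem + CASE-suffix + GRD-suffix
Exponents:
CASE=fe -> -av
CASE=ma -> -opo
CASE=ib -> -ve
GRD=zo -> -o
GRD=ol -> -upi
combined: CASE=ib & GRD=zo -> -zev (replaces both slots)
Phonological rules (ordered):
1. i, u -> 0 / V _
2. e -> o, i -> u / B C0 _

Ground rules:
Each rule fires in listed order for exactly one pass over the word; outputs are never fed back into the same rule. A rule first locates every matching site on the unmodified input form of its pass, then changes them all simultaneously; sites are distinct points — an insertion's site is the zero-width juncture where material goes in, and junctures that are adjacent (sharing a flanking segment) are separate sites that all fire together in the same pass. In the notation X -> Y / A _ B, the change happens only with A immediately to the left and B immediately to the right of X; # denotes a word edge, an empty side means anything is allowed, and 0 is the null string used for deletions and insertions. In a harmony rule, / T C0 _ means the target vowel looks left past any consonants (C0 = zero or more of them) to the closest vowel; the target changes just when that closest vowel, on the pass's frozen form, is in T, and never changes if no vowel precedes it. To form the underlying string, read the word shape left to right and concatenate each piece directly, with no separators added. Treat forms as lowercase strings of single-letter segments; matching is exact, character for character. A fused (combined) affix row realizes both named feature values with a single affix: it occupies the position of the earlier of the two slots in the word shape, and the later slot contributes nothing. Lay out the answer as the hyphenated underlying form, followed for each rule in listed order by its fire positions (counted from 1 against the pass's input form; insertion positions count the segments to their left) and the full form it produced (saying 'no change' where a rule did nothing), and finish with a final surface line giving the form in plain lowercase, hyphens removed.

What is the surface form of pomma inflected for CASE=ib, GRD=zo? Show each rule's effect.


underlying: pomma-zev
1. i, u -> 0 / V _: no change
2. e -> o, i -> u / B C0 _: fires at position(s) 7: pommazov
surface: pommazov


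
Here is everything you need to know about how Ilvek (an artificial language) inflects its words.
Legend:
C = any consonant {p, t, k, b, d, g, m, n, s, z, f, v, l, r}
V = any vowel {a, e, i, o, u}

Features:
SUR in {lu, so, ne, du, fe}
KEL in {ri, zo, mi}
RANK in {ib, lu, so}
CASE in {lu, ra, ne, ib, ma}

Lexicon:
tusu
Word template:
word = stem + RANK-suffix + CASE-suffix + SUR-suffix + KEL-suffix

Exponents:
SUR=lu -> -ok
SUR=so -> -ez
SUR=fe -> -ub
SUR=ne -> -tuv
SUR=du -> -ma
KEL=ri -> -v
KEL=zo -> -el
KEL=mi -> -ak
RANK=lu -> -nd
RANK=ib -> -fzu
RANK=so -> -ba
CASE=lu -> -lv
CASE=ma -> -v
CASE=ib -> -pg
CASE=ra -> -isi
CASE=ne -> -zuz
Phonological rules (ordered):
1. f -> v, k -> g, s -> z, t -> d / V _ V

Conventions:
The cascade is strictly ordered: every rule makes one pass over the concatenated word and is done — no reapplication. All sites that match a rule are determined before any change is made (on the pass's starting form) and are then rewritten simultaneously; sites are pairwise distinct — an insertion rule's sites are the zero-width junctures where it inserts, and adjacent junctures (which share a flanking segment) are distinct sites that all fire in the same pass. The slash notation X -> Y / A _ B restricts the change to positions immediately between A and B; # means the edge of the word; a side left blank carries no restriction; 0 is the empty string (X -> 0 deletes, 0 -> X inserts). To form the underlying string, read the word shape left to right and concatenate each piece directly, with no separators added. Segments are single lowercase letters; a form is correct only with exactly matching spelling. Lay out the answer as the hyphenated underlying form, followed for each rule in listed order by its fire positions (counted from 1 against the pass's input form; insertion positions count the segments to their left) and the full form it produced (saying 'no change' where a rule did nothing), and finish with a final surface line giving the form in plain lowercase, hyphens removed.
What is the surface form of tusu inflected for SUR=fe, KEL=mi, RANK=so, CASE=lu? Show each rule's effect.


underlying: tusu-ba-lv-ub-ak
1. f -> v, k -> g, s -> z, t -> d / V _ V: fires at position(s) 3: tuzubalvubak
surface: tuzubalvubak
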